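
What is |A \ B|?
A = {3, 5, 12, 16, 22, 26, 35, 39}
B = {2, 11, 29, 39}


Set A = {3, 5, 12, 16, 22, 26, 35, 39}
Set B = {2, 11, 29, 39}
A \ B = {3, 5, 12, 16, 22, 26, 35}
|A \ B| = 7

7


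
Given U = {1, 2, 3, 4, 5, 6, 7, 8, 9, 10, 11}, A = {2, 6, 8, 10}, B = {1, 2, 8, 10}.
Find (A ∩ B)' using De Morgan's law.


U = {1, 2, 3, 4, 5, 6, 7, 8, 9, 10, 11}
A = {2, 6, 8, 10}, B = {1, 2, 8, 10}
A ∩ B = {2, 8, 10}
(A ∩ B)' = U \ (A ∩ B) = {1, 3, 4, 5, 6, 7, 9, 11}
Verification via A' ∪ B': A' = {1, 3, 4, 5, 7, 9, 11}, B' = {3, 4, 5, 6, 7, 9, 11}
A' ∪ B' = {1, 3, 4, 5, 6, 7, 9, 11} ✓

{1, 3, 4, 5, 6, 7, 9, 11}


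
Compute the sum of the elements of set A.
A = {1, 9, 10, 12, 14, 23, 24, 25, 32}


Set A = {1, 9, 10, 12, 14, 23, 24, 25, 32}
Sum = 1 + 9 + 10 + 12 + 14 + 23 + 24 + 25 + 32 = 150

150


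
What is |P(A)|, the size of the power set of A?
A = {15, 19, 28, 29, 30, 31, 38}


Set A = {15, 19, 28, 29, 30, 31, 38}
|A| = 7
The power set P(A) contains all subsets of A.
|P(A)| = 2^|A| = 2^7 = 128

128


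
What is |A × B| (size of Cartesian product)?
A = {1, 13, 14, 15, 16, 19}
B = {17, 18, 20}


Set A = {1, 13, 14, 15, 16, 19} has 6 elements.
Set B = {17, 18, 20} has 3 elements.
|A × B| = |A| × |B| = 6 × 3 = 18

18


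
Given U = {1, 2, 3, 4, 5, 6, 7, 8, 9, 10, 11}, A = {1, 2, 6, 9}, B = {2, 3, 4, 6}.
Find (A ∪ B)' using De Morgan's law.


U = {1, 2, 3, 4, 5, 6, 7, 8, 9, 10, 11}
A = {1, 2, 6, 9}, B = {2, 3, 4, 6}
A ∪ B = {1, 2, 3, 4, 6, 9}
(A ∪ B)' = U \ (A ∪ B) = {5, 7, 8, 10, 11}
Verification via A' ∩ B': A' = {3, 4, 5, 7, 8, 10, 11}, B' = {1, 5, 7, 8, 9, 10, 11}
A' ∩ B' = {5, 7, 8, 10, 11} ✓

{5, 7, 8, 10, 11}


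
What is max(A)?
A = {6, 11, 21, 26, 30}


Set A = {6, 11, 21, 26, 30}
Elements in ascending order: 6, 11, 21, 26, 30
The largest element is 30.

30


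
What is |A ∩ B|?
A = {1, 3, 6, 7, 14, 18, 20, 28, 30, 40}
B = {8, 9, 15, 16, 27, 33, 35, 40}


Set A = {1, 3, 6, 7, 14, 18, 20, 28, 30, 40}
Set B = {8, 9, 15, 16, 27, 33, 35, 40}
A ∩ B = {40}
|A ∩ B| = 1

1


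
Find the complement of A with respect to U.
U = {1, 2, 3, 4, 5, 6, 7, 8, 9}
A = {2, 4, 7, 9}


Universal set U = {1, 2, 3, 4, 5, 6, 7, 8, 9}
Set A = {2, 4, 7, 9}
A' = U \ A = elements in U but not in A
Checking each element of U:
1 (not in A, include), 2 (in A, exclude), 3 (not in A, include), 4 (in A, exclude), 5 (not in A, include), 6 (not in A, include), 7 (in A, exclude), 8 (not in A, include), 9 (in A, exclude)
A' = {1, 3, 5, 6, 8}

{1, 3, 5, 6, 8}


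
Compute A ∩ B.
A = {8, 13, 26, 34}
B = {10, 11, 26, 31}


Set A = {8, 13, 26, 34}
Set B = {10, 11, 26, 31}
A ∩ B includes only elements in both sets.
Check each element of A against B:
8 ✗, 13 ✗, 26 ✓, 34 ✗
A ∩ B = {26}

{26}


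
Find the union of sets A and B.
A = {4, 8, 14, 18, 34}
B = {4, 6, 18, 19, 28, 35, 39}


Set A = {4, 8, 14, 18, 34}
Set B = {4, 6, 18, 19, 28, 35, 39}
A ∪ B includes all elements in either set.
Elements from A: {4, 8, 14, 18, 34}
Elements from B not already included: {6, 19, 28, 35, 39}
A ∪ B = {4, 6, 8, 14, 18, 19, 28, 34, 35, 39}

{4, 6, 8, 14, 18, 19, 28, 34, 35, 39}


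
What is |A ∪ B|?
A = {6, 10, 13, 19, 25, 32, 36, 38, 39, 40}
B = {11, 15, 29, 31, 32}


Set A = {6, 10, 13, 19, 25, 32, 36, 38, 39, 40}, |A| = 10
Set B = {11, 15, 29, 31, 32}, |B| = 5
A ∩ B = {32}, |A ∩ B| = 1
|A ∪ B| = |A| + |B| - |A ∩ B| = 10 + 5 - 1 = 14

14


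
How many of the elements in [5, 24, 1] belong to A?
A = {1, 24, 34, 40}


Set A = {1, 24, 34, 40}
Candidates: [5, 24, 1]
Check each candidate:
5 ∉ A, 24 ∈ A, 1 ∈ A
Count of candidates in A: 2

2


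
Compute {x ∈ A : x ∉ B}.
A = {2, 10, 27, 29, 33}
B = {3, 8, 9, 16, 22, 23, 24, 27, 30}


Set A = {2, 10, 27, 29, 33}
Set B = {3, 8, 9, 16, 22, 23, 24, 27, 30}
Check each element of A against B:
2 ∉ B (include), 10 ∉ B (include), 27 ∈ B, 29 ∉ B (include), 33 ∉ B (include)
Elements of A not in B: {2, 10, 29, 33}

{2, 10, 29, 33}


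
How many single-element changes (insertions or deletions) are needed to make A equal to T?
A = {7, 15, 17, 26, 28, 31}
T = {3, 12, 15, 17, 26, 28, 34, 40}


Set A = {7, 15, 17, 26, 28, 31}
Set T = {3, 12, 15, 17, 26, 28, 34, 40}
Elements to remove from A (in A, not in T): {7, 31} → 2 removals
Elements to add to A (in T, not in A): {3, 12, 34, 40} → 4 additions
Total edits = 2 + 4 = 6

6


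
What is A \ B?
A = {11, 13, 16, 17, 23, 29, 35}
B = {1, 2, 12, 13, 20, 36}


Set A = {11, 13, 16, 17, 23, 29, 35}
Set B = {1, 2, 12, 13, 20, 36}
A \ B includes elements in A that are not in B.
Check each element of A:
11 (not in B, keep), 13 (in B, remove), 16 (not in B, keep), 17 (not in B, keep), 23 (not in B, keep), 29 (not in B, keep), 35 (not in B, keep)
A \ B = {11, 16, 17, 23, 29, 35}

{11, 16, 17, 23, 29, 35}


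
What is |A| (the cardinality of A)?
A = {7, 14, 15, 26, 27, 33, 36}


Set A = {7, 14, 15, 26, 27, 33, 36}
Listing elements: 7, 14, 15, 26, 27, 33, 36
Counting: 7 elements
|A| = 7

7


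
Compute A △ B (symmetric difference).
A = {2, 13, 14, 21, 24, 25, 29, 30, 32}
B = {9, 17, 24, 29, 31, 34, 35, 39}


Set A = {2, 13, 14, 21, 24, 25, 29, 30, 32}
Set B = {9, 17, 24, 29, 31, 34, 35, 39}
A △ B = (A \ B) ∪ (B \ A)
Elements in A but not B: {2, 13, 14, 21, 25, 30, 32}
Elements in B but not A: {9, 17, 31, 34, 35, 39}
A △ B = {2, 9, 13, 14, 17, 21, 25, 30, 31, 32, 34, 35, 39}

{2, 9, 13, 14, 17, 21, 25, 30, 31, 32, 34, 35, 39}


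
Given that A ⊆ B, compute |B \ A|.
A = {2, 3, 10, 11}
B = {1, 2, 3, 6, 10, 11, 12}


Set A = {2, 3, 10, 11}, |A| = 4
Set B = {1, 2, 3, 6, 10, 11, 12}, |B| = 7
Since A ⊆ B: B \ A = {1, 6, 12}
|B| - |A| = 7 - 4 = 3

3


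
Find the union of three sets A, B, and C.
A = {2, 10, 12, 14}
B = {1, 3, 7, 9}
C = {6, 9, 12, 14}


Set A = {2, 10, 12, 14}
Set B = {1, 3, 7, 9}
Set C = {6, 9, 12, 14}
First, A ∪ B = {1, 2, 3, 7, 9, 10, 12, 14}
Then, (A ∪ B) ∪ C = {1, 2, 3, 6, 7, 9, 10, 12, 14}

{1, 2, 3, 6, 7, 9, 10, 12, 14}


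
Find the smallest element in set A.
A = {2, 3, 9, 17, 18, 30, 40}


Set A = {2, 3, 9, 17, 18, 30, 40}
Elements in ascending order: 2, 3, 9, 17, 18, 30, 40
The smallest element is 2.

2


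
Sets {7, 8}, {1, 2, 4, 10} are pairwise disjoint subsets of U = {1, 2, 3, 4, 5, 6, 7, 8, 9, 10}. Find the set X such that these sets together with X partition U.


U = {1, 2, 3, 4, 5, 6, 7, 8, 9, 10}
Shown blocks: {7, 8}, {1, 2, 4, 10}
A partition's blocks are pairwise disjoint and cover U, so the missing block = U \ (union of shown blocks).
Union of shown blocks: {1, 2, 4, 7, 8, 10}
Missing block = U \ (union) = {3, 5, 6, 9}

{3, 5, 6, 9}


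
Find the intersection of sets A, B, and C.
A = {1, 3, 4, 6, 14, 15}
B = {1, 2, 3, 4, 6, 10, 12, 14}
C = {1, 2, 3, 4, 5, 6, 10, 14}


Set A = {1, 3, 4, 6, 14, 15}
Set B = {1, 2, 3, 4, 6, 10, 12, 14}
Set C = {1, 2, 3, 4, 5, 6, 10, 14}
First, A ∩ B = {1, 3, 4, 6, 14}
Then, (A ∩ B) ∩ C = {1, 3, 4, 6, 14}

{1, 3, 4, 6, 14}


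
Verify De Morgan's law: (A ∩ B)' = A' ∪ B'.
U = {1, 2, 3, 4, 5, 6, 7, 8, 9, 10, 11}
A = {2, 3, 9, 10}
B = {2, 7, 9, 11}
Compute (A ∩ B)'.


U = {1, 2, 3, 4, 5, 6, 7, 8, 9, 10, 11}
A = {2, 3, 9, 10}, B = {2, 7, 9, 11}
A ∩ B = {2, 9}
(A ∩ B)' = U \ (A ∩ B) = {1, 3, 4, 5, 6, 7, 8, 10, 11}
Verification via A' ∪ B': A' = {1, 4, 5, 6, 7, 8, 11}, B' = {1, 3, 4, 5, 6, 8, 10}
A' ∪ B' = {1, 3, 4, 5, 6, 7, 8, 10, 11} ✓

{1, 3, 4, 5, 6, 7, 8, 10, 11}


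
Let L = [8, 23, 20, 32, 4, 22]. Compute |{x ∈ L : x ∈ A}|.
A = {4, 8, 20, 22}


Set A = {4, 8, 20, 22}
Candidates: [8, 23, 20, 32, 4, 22]
Check each candidate:
8 ∈ A, 23 ∉ A, 20 ∈ A, 32 ∉ A, 4 ∈ A, 22 ∈ A
Count of candidates in A: 4

4


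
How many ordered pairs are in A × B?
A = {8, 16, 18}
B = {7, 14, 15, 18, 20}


Set A = {8, 16, 18} has 3 elements.
Set B = {7, 14, 15, 18, 20} has 5 elements.
|A × B| = |A| × |B| = 3 × 5 = 15

15


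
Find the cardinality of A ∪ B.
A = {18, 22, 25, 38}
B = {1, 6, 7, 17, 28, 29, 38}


Set A = {18, 22, 25, 38}, |A| = 4
Set B = {1, 6, 7, 17, 28, 29, 38}, |B| = 7
A ∩ B = {38}, |A ∩ B| = 1
|A ∪ B| = |A| + |B| - |A ∩ B| = 4 + 7 - 1 = 10

10


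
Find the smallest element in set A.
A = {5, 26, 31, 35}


Set A = {5, 26, 31, 35}
Elements in ascending order: 5, 26, 31, 35
The smallest element is 5.

5


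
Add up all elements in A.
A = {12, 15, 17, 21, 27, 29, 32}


Set A = {12, 15, 17, 21, 27, 29, 32}
Sum = 12 + 15 + 17 + 21 + 27 + 29 + 32 = 153

153


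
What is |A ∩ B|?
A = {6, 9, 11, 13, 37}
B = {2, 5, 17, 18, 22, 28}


Set A = {6, 9, 11, 13, 37}
Set B = {2, 5, 17, 18, 22, 28}
A ∩ B = {}
|A ∩ B| = 0

0


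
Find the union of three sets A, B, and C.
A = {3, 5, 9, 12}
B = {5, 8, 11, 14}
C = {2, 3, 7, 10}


Set A = {3, 5, 9, 12}
Set B = {5, 8, 11, 14}
Set C = {2, 3, 7, 10}
First, A ∪ B = {3, 5, 8, 9, 11, 12, 14}
Then, (A ∪ B) ∪ C = {2, 3, 5, 7, 8, 9, 10, 11, 12, 14}

{2, 3, 5, 7, 8, 9, 10, 11, 12, 14}


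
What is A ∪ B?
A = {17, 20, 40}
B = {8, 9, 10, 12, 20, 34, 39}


Set A = {17, 20, 40}
Set B = {8, 9, 10, 12, 20, 34, 39}
A ∪ B includes all elements in either set.
Elements from A: {17, 20, 40}
Elements from B not already included: {8, 9, 10, 12, 34, 39}
A ∪ B = {8, 9, 10, 12, 17, 20, 34, 39, 40}

{8, 9, 10, 12, 17, 20, 34, 39, 40}


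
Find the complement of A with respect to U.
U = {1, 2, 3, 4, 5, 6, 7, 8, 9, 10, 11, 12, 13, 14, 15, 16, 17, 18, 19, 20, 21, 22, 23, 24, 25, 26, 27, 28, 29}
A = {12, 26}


Universal set U = {1, 2, 3, 4, 5, 6, 7, 8, 9, 10, 11, 12, 13, 14, 15, 16, 17, 18, 19, 20, 21, 22, 23, 24, 25, 26, 27, 28, 29}
Set A = {12, 26}
A' = U \ A = elements in U but not in A
Checking each element of U:
1 (not in A, include), 2 (not in A, include), 3 (not in A, include), 4 (not in A, include), 5 (not in A, include), 6 (not in A, include), 7 (not in A, include), 8 (not in A, include), 9 (not in A, include), 10 (not in A, include), 11 (not in A, include), 12 (in A, exclude), 13 (not in A, include), 14 (not in A, include), 15 (not in A, include), 16 (not in A, include), 17 (not in A, include), 18 (not in A, include), 19 (not in A, include), 20 (not in A, include), 21 (not in A, include), 22 (not in A, include), 23 (not in A, include), 24 (not in A, include), 25 (not in A, include), 26 (in A, exclude), 27 (not in A, include), 28 (not in A, include), 29 (not in A, include)
A' = {1, 2, 3, 4, 5, 6, 7, 8, 9, 10, 11, 13, 14, 15, 16, 17, 18, 19, 20, 21, 22, 23, 24, 25, 27, 28, 29}

{1, 2, 3, 4, 5, 6, 7, 8, 9, 10, 11, 13, 14, 15, 16, 17, 18, 19, 20, 21, 22, 23, 24, 25, 27, 28, 29}


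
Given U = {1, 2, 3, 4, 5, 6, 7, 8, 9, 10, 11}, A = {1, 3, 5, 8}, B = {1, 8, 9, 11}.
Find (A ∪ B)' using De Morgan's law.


U = {1, 2, 3, 4, 5, 6, 7, 8, 9, 10, 11}
A = {1, 3, 5, 8}, B = {1, 8, 9, 11}
A ∪ B = {1, 3, 5, 8, 9, 11}
(A ∪ B)' = U \ (A ∪ B) = {2, 4, 6, 7, 10}
Verification via A' ∩ B': A' = {2, 4, 6, 7, 9, 10, 11}, B' = {2, 3, 4, 5, 6, 7, 10}
A' ∩ B' = {2, 4, 6, 7, 10} ✓

{2, 4, 6, 7, 10}


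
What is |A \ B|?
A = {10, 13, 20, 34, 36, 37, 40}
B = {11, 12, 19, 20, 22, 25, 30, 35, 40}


Set A = {10, 13, 20, 34, 36, 37, 40}
Set B = {11, 12, 19, 20, 22, 25, 30, 35, 40}
A \ B = {10, 13, 34, 36, 37}
|A \ B| = 5

5


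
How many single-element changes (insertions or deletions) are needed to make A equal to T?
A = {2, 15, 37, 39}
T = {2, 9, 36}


Set A = {2, 15, 37, 39}
Set T = {2, 9, 36}
Elements to remove from A (in A, not in T): {15, 37, 39} → 3 removals
Elements to add to A (in T, not in A): {9, 36} → 2 additions
Total edits = 3 + 2 = 5

5


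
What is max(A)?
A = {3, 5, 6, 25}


Set A = {3, 5, 6, 25}
Elements in ascending order: 3, 5, 6, 25
The largest element is 25.

25


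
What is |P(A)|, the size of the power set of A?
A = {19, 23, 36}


Set A = {19, 23, 36}
|A| = 3
The power set P(A) contains all subsets of A.
|P(A)| = 2^|A| = 2^3 = 8

8


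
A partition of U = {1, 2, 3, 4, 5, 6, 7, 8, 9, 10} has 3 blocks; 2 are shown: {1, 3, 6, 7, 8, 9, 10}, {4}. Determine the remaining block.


U = {1, 2, 3, 4, 5, 6, 7, 8, 9, 10}
Shown blocks: {1, 3, 6, 7, 8, 9, 10}, {4}
A partition's blocks are pairwise disjoint and cover U, so the missing block = U \ (union of shown blocks).
Union of shown blocks: {1, 3, 4, 6, 7, 8, 9, 10}
Missing block = U \ (union) = {2, 5}

{2, 5}


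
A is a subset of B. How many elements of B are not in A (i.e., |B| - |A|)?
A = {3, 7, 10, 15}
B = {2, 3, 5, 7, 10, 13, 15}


Set A = {3, 7, 10, 15}, |A| = 4
Set B = {2, 3, 5, 7, 10, 13, 15}, |B| = 7
Since A ⊆ B: B \ A = {2, 5, 13}
|B| - |A| = 7 - 4 = 3

3


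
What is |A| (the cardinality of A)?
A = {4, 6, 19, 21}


Set A = {4, 6, 19, 21}
Listing elements: 4, 6, 19, 21
Counting: 4 elements
|A| = 4

4


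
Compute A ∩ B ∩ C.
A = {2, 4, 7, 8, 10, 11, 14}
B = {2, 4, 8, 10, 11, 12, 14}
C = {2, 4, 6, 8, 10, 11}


Set A = {2, 4, 7, 8, 10, 11, 14}
Set B = {2, 4, 8, 10, 11, 12, 14}
Set C = {2, 4, 6, 8, 10, 11}
First, A ∩ B = {2, 4, 8, 10, 11, 14}
Then, (A ∩ B) ∩ C = {2, 4, 8, 10, 11}

{2, 4, 8, 10, 11}


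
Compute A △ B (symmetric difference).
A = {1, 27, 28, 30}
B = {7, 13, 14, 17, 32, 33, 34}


Set A = {1, 27, 28, 30}
Set B = {7, 13, 14, 17, 32, 33, 34}
A △ B = (A \ B) ∪ (B \ A)
Elements in A but not B: {1, 27, 28, 30}
Elements in B but not A: {7, 13, 14, 17, 32, 33, 34}
A △ B = {1, 7, 13, 14, 17, 27, 28, 30, 32, 33, 34}

{1, 7, 13, 14, 17, 27, 28, 30, 32, 33, 34}


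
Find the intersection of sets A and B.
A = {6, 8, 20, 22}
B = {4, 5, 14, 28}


Set A = {6, 8, 20, 22}
Set B = {4, 5, 14, 28}
A ∩ B includes only elements in both sets.
Check each element of A against B:
6 ✗, 8 ✗, 20 ✗, 22 ✗
A ∩ B = {}

{}


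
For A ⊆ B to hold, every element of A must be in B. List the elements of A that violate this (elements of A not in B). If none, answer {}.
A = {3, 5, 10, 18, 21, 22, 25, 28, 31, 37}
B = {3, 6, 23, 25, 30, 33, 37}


Set A = {3, 5, 10, 18, 21, 22, 25, 28, 31, 37}
Set B = {3, 6, 23, 25, 30, 33, 37}
Check each element of A against B:
3 ∈ B, 5 ∉ B (include), 10 ∉ B (include), 18 ∉ B (include), 21 ∉ B (include), 22 ∉ B (include), 25 ∈ B, 28 ∉ B (include), 31 ∉ B (include), 37 ∈ B
Elements of A not in B: {5, 10, 18, 21, 22, 28, 31}

{5, 10, 18, 21, 22, 28, 31}


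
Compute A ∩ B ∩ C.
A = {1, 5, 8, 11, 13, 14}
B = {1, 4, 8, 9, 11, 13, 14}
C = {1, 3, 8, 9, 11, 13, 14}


Set A = {1, 5, 8, 11, 13, 14}
Set B = {1, 4, 8, 9, 11, 13, 14}
Set C = {1, 3, 8, 9, 11, 13, 14}
First, A ∩ B = {1, 8, 11, 13, 14}
Then, (A ∩ B) ∩ C = {1, 8, 11, 13, 14}

{1, 8, 11, 13, 14}


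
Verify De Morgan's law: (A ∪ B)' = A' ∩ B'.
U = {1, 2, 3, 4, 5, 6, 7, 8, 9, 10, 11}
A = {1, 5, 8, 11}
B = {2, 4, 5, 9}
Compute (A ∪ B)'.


U = {1, 2, 3, 4, 5, 6, 7, 8, 9, 10, 11}
A = {1, 5, 8, 11}, B = {2, 4, 5, 9}
A ∪ B = {1, 2, 4, 5, 8, 9, 11}
(A ∪ B)' = U \ (A ∪ B) = {3, 6, 7, 10}
Verification via A' ∩ B': A' = {2, 3, 4, 6, 7, 9, 10}, B' = {1, 3, 6, 7, 8, 10, 11}
A' ∩ B' = {3, 6, 7, 10} ✓

{3, 6, 7, 10}


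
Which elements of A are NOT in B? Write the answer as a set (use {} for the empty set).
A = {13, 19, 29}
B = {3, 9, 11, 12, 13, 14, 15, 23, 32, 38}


Set A = {13, 19, 29}
Set B = {3, 9, 11, 12, 13, 14, 15, 23, 32, 38}
Check each element of A against B:
13 ∈ B, 19 ∉ B (include), 29 ∉ B (include)
Elements of A not in B: {19, 29}

{19, 29}


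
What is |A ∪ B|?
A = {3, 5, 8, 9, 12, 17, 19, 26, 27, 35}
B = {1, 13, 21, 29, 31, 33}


Set A = {3, 5, 8, 9, 12, 17, 19, 26, 27, 35}, |A| = 10
Set B = {1, 13, 21, 29, 31, 33}, |B| = 6
A ∩ B = {}, |A ∩ B| = 0
|A ∪ B| = |A| + |B| - |A ∩ B| = 10 + 6 - 0 = 16

16


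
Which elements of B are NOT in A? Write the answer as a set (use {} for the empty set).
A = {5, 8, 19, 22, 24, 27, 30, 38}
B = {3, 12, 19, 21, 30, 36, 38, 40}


Set A = {5, 8, 19, 22, 24, 27, 30, 38}
Set B = {3, 12, 19, 21, 30, 36, 38, 40}
Check each element of B against A:
3 ∉ A (include), 12 ∉ A (include), 19 ∈ A, 21 ∉ A (include), 30 ∈ A, 36 ∉ A (include), 38 ∈ A, 40 ∉ A (include)
Elements of B not in A: {3, 12, 21, 36, 40}

{3, 12, 21, 36, 40}


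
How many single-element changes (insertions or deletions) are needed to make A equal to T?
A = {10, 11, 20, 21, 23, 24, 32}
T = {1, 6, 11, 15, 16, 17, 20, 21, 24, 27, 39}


Set A = {10, 11, 20, 21, 23, 24, 32}
Set T = {1, 6, 11, 15, 16, 17, 20, 21, 24, 27, 39}
Elements to remove from A (in A, not in T): {10, 23, 32} → 3 removals
Elements to add to A (in T, not in A): {1, 6, 15, 16, 17, 27, 39} → 7 additions
Total edits = 3 + 7 = 10

10


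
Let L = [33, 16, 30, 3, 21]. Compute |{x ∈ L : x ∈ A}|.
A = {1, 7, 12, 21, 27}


Set A = {1, 7, 12, 21, 27}
Candidates: [33, 16, 30, 3, 21]
Check each candidate:
33 ∉ A, 16 ∉ A, 30 ∉ A, 3 ∉ A, 21 ∈ A
Count of candidates in A: 1

1


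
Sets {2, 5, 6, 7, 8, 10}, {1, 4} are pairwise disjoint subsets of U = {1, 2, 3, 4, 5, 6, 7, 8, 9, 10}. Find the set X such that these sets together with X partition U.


U = {1, 2, 3, 4, 5, 6, 7, 8, 9, 10}
Shown blocks: {2, 5, 6, 7, 8, 10}, {1, 4}
A partition's blocks are pairwise disjoint and cover U, so the missing block = U \ (union of shown blocks).
Union of shown blocks: {1, 2, 4, 5, 6, 7, 8, 10}
Missing block = U \ (union) = {3, 9}

{3, 9}


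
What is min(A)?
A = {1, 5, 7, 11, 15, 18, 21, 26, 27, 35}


Set A = {1, 5, 7, 11, 15, 18, 21, 26, 27, 35}
Elements in ascending order: 1, 5, 7, 11, 15, 18, 21, 26, 27, 35
The smallest element is 1.

1


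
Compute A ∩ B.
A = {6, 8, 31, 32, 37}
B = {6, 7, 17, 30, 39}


Set A = {6, 8, 31, 32, 37}
Set B = {6, 7, 17, 30, 39}
A ∩ B includes only elements in both sets.
Check each element of A against B:
6 ✓, 8 ✗, 31 ✗, 32 ✗, 37 ✗
A ∩ B = {6}

{6}


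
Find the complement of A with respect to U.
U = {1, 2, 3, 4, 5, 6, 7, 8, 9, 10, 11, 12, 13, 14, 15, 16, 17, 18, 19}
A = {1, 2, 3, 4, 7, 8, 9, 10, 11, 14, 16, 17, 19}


Universal set U = {1, 2, 3, 4, 5, 6, 7, 8, 9, 10, 11, 12, 13, 14, 15, 16, 17, 18, 19}
Set A = {1, 2, 3, 4, 7, 8, 9, 10, 11, 14, 16, 17, 19}
A' = U \ A = elements in U but not in A
Checking each element of U:
1 (in A, exclude), 2 (in A, exclude), 3 (in A, exclude), 4 (in A, exclude), 5 (not in A, include), 6 (not in A, include), 7 (in A, exclude), 8 (in A, exclude), 9 (in A, exclude), 10 (in A, exclude), 11 (in A, exclude), 12 (not in A, include), 13 (not in A, include), 14 (in A, exclude), 15 (not in A, include), 16 (in A, exclude), 17 (in A, exclude), 18 (not in A, include), 19 (in A, exclude)
A' = {5, 6, 12, 13, 15, 18}

{5, 6, 12, 13, 15, 18}


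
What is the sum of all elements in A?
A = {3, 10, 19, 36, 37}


Set A = {3, 10, 19, 36, 37}
Sum = 3 + 10 + 19 + 36 + 37 = 105

105


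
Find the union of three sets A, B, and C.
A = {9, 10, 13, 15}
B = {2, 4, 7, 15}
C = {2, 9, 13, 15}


Set A = {9, 10, 13, 15}
Set B = {2, 4, 7, 15}
Set C = {2, 9, 13, 15}
First, A ∪ B = {2, 4, 7, 9, 10, 13, 15}
Then, (A ∪ B) ∪ C = {2, 4, 7, 9, 10, 13, 15}

{2, 4, 7, 9, 10, 13, 15}


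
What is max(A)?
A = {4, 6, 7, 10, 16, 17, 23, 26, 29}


Set A = {4, 6, 7, 10, 16, 17, 23, 26, 29}
Elements in ascending order: 4, 6, 7, 10, 16, 17, 23, 26, 29
The largest element is 29.

29


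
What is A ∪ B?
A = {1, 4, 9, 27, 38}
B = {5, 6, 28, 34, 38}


Set A = {1, 4, 9, 27, 38}
Set B = {5, 6, 28, 34, 38}
A ∪ B includes all elements in either set.
Elements from A: {1, 4, 9, 27, 38}
Elements from B not already included: {5, 6, 28, 34}
A ∪ B = {1, 4, 5, 6, 9, 27, 28, 34, 38}

{1, 4, 5, 6, 9, 27, 28, 34, 38}


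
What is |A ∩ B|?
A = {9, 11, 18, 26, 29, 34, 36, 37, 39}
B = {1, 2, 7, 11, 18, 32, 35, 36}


Set A = {9, 11, 18, 26, 29, 34, 36, 37, 39}
Set B = {1, 2, 7, 11, 18, 32, 35, 36}
A ∩ B = {11, 18, 36}
|A ∩ B| = 3

3


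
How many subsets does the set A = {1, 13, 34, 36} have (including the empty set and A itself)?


Set A = {1, 13, 34, 36}
|A| = 4
The power set P(A) contains all subsets of A.
|P(A)| = 2^|A| = 2^4 = 16

16


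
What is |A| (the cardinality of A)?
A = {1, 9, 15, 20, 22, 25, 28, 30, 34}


Set A = {1, 9, 15, 20, 22, 25, 28, 30, 34}
Listing elements: 1, 9, 15, 20, 22, 25, 28, 30, 34
Counting: 9 elements
|A| = 9

9


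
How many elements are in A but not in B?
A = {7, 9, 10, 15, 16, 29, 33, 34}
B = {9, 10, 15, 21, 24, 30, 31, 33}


Set A = {7, 9, 10, 15, 16, 29, 33, 34}
Set B = {9, 10, 15, 21, 24, 30, 31, 33}
A \ B = {7, 16, 29, 34}
|A \ B| = 4

4


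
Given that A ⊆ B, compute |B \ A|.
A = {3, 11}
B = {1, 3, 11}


Set A = {3, 11}, |A| = 2
Set B = {1, 3, 11}, |B| = 3
Since A ⊆ B: B \ A = {1}
|B| - |A| = 3 - 2 = 1

1


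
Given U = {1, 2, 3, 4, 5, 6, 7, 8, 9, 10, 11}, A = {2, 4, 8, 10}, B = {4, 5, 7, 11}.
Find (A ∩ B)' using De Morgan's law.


U = {1, 2, 3, 4, 5, 6, 7, 8, 9, 10, 11}
A = {2, 4, 8, 10}, B = {4, 5, 7, 11}
A ∩ B = {4}
(A ∩ B)' = U \ (A ∩ B) = {1, 2, 3, 5, 6, 7, 8, 9, 10, 11}
Verification via A' ∪ B': A' = {1, 3, 5, 6, 7, 9, 11}, B' = {1, 2, 3, 6, 8, 9, 10}
A' ∪ B' = {1, 2, 3, 5, 6, 7, 8, 9, 10, 11} ✓

{1, 2, 3, 5, 6, 7, 8, 9, 10, 11}


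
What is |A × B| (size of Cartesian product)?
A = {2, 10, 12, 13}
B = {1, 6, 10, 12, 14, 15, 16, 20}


Set A = {2, 10, 12, 13} has 4 elements.
Set B = {1, 6, 10, 12, 14, 15, 16, 20} has 8 elements.
|A × B| = |A| × |B| = 4 × 8 = 32

32


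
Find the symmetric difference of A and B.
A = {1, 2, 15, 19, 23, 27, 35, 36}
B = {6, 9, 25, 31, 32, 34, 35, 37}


Set A = {1, 2, 15, 19, 23, 27, 35, 36}
Set B = {6, 9, 25, 31, 32, 34, 35, 37}
A △ B = (A \ B) ∪ (B \ A)
Elements in A but not B: {1, 2, 15, 19, 23, 27, 36}
Elements in B but not A: {6, 9, 25, 31, 32, 34, 37}
A △ B = {1, 2, 6, 9, 15, 19, 23, 25, 27, 31, 32, 34, 36, 37}

{1, 2, 6, 9, 15, 19, 23, 25, 27, 31, 32, 34, 36, 37}


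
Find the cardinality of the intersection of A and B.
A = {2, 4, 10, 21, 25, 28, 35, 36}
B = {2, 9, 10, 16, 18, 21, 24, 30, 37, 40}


Set A = {2, 4, 10, 21, 25, 28, 35, 36}
Set B = {2, 9, 10, 16, 18, 21, 24, 30, 37, 40}
A ∩ B = {2, 10, 21}
|A ∩ B| = 3

3


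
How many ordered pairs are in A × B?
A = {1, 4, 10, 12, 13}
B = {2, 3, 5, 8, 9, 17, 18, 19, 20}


Set A = {1, 4, 10, 12, 13} has 5 elements.
Set B = {2, 3, 5, 8, 9, 17, 18, 19, 20} has 9 elements.
|A × B| = |A| × |B| = 5 × 9 = 45

45


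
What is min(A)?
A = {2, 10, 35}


Set A = {2, 10, 35}
Elements in ascending order: 2, 10, 35
The smallest element is 2.

2


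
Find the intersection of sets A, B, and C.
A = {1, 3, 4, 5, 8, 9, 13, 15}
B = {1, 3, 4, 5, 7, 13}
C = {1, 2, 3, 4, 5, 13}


Set A = {1, 3, 4, 5, 8, 9, 13, 15}
Set B = {1, 3, 4, 5, 7, 13}
Set C = {1, 2, 3, 4, 5, 13}
First, A ∩ B = {1, 3, 4, 5, 13}
Then, (A ∩ B) ∩ C = {1, 3, 4, 5, 13}

{1, 3, 4, 5, 13}


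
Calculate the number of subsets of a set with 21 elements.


The set has 21 elements.
The power set contains all possible subsets.
|P(A)| = 2^|A| = 2^21 = 2097152

2097152


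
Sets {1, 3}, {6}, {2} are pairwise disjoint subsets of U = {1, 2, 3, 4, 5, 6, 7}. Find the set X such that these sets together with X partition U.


U = {1, 2, 3, 4, 5, 6, 7}
Shown blocks: {1, 3}, {6}, {2}
A partition's blocks are pairwise disjoint and cover U, so the missing block = U \ (union of shown blocks).
Union of shown blocks: {1, 2, 3, 6}
Missing block = U \ (union) = {4, 5, 7}

{4, 5, 7}


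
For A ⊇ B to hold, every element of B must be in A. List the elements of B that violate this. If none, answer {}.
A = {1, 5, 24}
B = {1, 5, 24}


Set A = {1, 5, 24}
Set B = {1, 5, 24}
Check each element of B against A:
1 ∈ A, 5 ∈ A, 24 ∈ A
Elements of B not in A: {}

{}


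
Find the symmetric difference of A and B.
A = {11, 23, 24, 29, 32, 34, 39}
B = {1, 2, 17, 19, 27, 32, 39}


Set A = {11, 23, 24, 29, 32, 34, 39}
Set B = {1, 2, 17, 19, 27, 32, 39}
A △ B = (A \ B) ∪ (B \ A)
Elements in A but not B: {11, 23, 24, 29, 34}
Elements in B but not A: {1, 2, 17, 19, 27}
A △ B = {1, 2, 11, 17, 19, 23, 24, 27, 29, 34}

{1, 2, 11, 17, 19, 23, 24, 27, 29, 34}


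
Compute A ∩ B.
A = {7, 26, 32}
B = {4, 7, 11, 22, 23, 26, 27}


Set A = {7, 26, 32}
Set B = {4, 7, 11, 22, 23, 26, 27}
A ∩ B includes only elements in both sets.
Check each element of A against B:
7 ✓, 26 ✓, 32 ✗
A ∩ B = {7, 26}

{7, 26}


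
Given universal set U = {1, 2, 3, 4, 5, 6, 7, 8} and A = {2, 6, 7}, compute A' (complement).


Universal set U = {1, 2, 3, 4, 5, 6, 7, 8}
Set A = {2, 6, 7}
A' = U \ A = elements in U but not in A
Checking each element of U:
1 (not in A, include), 2 (in A, exclude), 3 (not in A, include), 4 (not in A, include), 5 (not in A, include), 6 (in A, exclude), 7 (in A, exclude), 8 (not in A, include)
A' = {1, 3, 4, 5, 8}

{1, 3, 4, 5, 8}


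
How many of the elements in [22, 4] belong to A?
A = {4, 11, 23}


Set A = {4, 11, 23}
Candidates: [22, 4]
Check each candidate:
22 ∉ A, 4 ∈ A
Count of candidates in A: 1

1


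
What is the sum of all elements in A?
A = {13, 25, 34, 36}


Set A = {13, 25, 34, 36}
Sum = 13 + 25 + 34 + 36 = 108

108


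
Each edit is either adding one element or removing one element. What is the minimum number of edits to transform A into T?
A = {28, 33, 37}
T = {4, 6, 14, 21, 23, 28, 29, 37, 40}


Set A = {28, 33, 37}
Set T = {4, 6, 14, 21, 23, 28, 29, 37, 40}
Elements to remove from A (in A, not in T): {33} → 1 removals
Elements to add to A (in T, not in A): {4, 6, 14, 21, 23, 29, 40} → 7 additions
Total edits = 1 + 7 = 8

8


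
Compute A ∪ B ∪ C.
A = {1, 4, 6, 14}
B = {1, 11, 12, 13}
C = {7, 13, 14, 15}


Set A = {1, 4, 6, 14}
Set B = {1, 11, 12, 13}
Set C = {7, 13, 14, 15}
First, A ∪ B = {1, 4, 6, 11, 12, 13, 14}
Then, (A ∪ B) ∪ C = {1, 4, 6, 7, 11, 12, 13, 14, 15}

{1, 4, 6, 7, 11, 12, 13, 14, 15}


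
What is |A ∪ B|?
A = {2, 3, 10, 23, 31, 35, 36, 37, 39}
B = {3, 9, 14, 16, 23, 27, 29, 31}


Set A = {2, 3, 10, 23, 31, 35, 36, 37, 39}, |A| = 9
Set B = {3, 9, 14, 16, 23, 27, 29, 31}, |B| = 8
A ∩ B = {3, 23, 31}, |A ∩ B| = 3
|A ∪ B| = |A| + |B| - |A ∩ B| = 9 + 8 - 3 = 14

14


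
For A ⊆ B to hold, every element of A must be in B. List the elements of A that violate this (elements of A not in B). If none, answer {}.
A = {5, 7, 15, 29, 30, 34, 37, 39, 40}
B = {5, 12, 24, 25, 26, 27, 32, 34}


Set A = {5, 7, 15, 29, 30, 34, 37, 39, 40}
Set B = {5, 12, 24, 25, 26, 27, 32, 34}
Check each element of A against B:
5 ∈ B, 7 ∉ B (include), 15 ∉ B (include), 29 ∉ B (include), 30 ∉ B (include), 34 ∈ B, 37 ∉ B (include), 39 ∉ B (include), 40 ∉ B (include)
Elements of A not in B: {7, 15, 29, 30, 37, 39, 40}

{7, 15, 29, 30, 37, 39, 40}


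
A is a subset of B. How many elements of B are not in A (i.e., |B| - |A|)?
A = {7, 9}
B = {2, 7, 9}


Set A = {7, 9}, |A| = 2
Set B = {2, 7, 9}, |B| = 3
Since A ⊆ B: B \ A = {2}
|B| - |A| = 3 - 2 = 1

1


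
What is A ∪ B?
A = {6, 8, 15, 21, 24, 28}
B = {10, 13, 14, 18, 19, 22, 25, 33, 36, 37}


Set A = {6, 8, 15, 21, 24, 28}
Set B = {10, 13, 14, 18, 19, 22, 25, 33, 36, 37}
A ∪ B includes all elements in either set.
Elements from A: {6, 8, 15, 21, 24, 28}
Elements from B not already included: {10, 13, 14, 18, 19, 22, 25, 33, 36, 37}
A ∪ B = {6, 8, 10, 13, 14, 15, 18, 19, 21, 22, 24, 25, 28, 33, 36, 37}

{6, 8, 10, 13, 14, 15, 18, 19, 21, 22, 24, 25, 28, 33, 36, 37}


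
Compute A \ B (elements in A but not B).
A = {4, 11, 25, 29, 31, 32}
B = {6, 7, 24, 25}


Set A = {4, 11, 25, 29, 31, 32}
Set B = {6, 7, 24, 25}
A \ B includes elements in A that are not in B.
Check each element of A:
4 (not in B, keep), 11 (not in B, keep), 25 (in B, remove), 29 (not in B, keep), 31 (not in B, keep), 32 (not in B, keep)
A \ B = {4, 11, 29, 31, 32}

{4, 11, 29, 31, 32}


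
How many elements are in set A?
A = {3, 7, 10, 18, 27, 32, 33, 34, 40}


Set A = {3, 7, 10, 18, 27, 32, 33, 34, 40}
Listing elements: 3, 7, 10, 18, 27, 32, 33, 34, 40
Counting: 9 elements
|A| = 9

9


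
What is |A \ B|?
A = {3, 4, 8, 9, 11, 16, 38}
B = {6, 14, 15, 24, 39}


Set A = {3, 4, 8, 9, 11, 16, 38}
Set B = {6, 14, 15, 24, 39}
A \ B = {3, 4, 8, 9, 11, 16, 38}
|A \ B| = 7

7


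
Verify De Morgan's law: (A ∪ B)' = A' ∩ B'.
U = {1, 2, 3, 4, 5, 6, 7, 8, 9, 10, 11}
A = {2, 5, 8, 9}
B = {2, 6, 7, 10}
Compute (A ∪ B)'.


U = {1, 2, 3, 4, 5, 6, 7, 8, 9, 10, 11}
A = {2, 5, 8, 9}, B = {2, 6, 7, 10}
A ∪ B = {2, 5, 6, 7, 8, 9, 10}
(A ∪ B)' = U \ (A ∪ B) = {1, 3, 4, 11}
Verification via A' ∩ B': A' = {1, 3, 4, 6, 7, 10, 11}, B' = {1, 3, 4, 5, 8, 9, 11}
A' ∩ B' = {1, 3, 4, 11} ✓

{1, 3, 4, 11}


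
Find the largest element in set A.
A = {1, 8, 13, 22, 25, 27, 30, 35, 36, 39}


Set A = {1, 8, 13, 22, 25, 27, 30, 35, 36, 39}
Elements in ascending order: 1, 8, 13, 22, 25, 27, 30, 35, 36, 39
The largest element is 39.

39


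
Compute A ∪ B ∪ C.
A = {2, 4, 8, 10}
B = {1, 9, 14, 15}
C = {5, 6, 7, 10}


Set A = {2, 4, 8, 10}
Set B = {1, 9, 14, 15}
Set C = {5, 6, 7, 10}
First, A ∪ B = {1, 2, 4, 8, 9, 10, 14, 15}
Then, (A ∪ B) ∪ C = {1, 2, 4, 5, 6, 7, 8, 9, 10, 14, 15}

{1, 2, 4, 5, 6, 7, 8, 9, 10, 14, 15}


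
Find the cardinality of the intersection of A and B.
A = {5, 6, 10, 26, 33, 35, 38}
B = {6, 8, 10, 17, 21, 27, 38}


Set A = {5, 6, 10, 26, 33, 35, 38}
Set B = {6, 8, 10, 17, 21, 27, 38}
A ∩ B = {6, 10, 38}
|A ∩ B| = 3

3


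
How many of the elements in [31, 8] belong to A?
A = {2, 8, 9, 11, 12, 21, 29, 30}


Set A = {2, 8, 9, 11, 12, 21, 29, 30}
Candidates: [31, 8]
Check each candidate:
31 ∉ A, 8 ∈ A
Count of candidates in A: 1

1


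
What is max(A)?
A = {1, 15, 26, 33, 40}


Set A = {1, 15, 26, 33, 40}
Elements in ascending order: 1, 15, 26, 33, 40
The largest element is 40.

40


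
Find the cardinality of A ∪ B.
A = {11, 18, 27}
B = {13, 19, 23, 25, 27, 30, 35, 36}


Set A = {11, 18, 27}, |A| = 3
Set B = {13, 19, 23, 25, 27, 30, 35, 36}, |B| = 8
A ∩ B = {27}, |A ∩ B| = 1
|A ∪ B| = |A| + |B| - |A ∩ B| = 3 + 8 - 1 = 10

10


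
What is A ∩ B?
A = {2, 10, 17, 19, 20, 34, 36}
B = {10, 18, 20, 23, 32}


Set A = {2, 10, 17, 19, 20, 34, 36}
Set B = {10, 18, 20, 23, 32}
A ∩ B includes only elements in both sets.
Check each element of A against B:
2 ✗, 10 ✓, 17 ✗, 19 ✗, 20 ✓, 34 ✗, 36 ✗
A ∩ B = {10, 20}

{10, 20}


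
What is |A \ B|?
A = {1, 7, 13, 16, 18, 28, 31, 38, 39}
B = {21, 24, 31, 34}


Set A = {1, 7, 13, 16, 18, 28, 31, 38, 39}
Set B = {21, 24, 31, 34}
A \ B = {1, 7, 13, 16, 18, 28, 38, 39}
|A \ B| = 8

8


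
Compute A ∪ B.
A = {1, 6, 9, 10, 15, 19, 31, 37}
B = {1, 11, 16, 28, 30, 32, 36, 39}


Set A = {1, 6, 9, 10, 15, 19, 31, 37}
Set B = {1, 11, 16, 28, 30, 32, 36, 39}
A ∪ B includes all elements in either set.
Elements from A: {1, 6, 9, 10, 15, 19, 31, 37}
Elements from B not already included: {11, 16, 28, 30, 32, 36, 39}
A ∪ B = {1, 6, 9, 10, 11, 15, 16, 19, 28, 30, 31, 32, 36, 37, 39}

{1, 6, 9, 10, 11, 15, 16, 19, 28, 30, 31, 32, 36, 37, 39}


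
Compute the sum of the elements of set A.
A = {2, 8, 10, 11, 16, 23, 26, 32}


Set A = {2, 8, 10, 11, 16, 23, 26, 32}
Sum = 2 + 8 + 10 + 11 + 16 + 23 + 26 + 32 = 128

128


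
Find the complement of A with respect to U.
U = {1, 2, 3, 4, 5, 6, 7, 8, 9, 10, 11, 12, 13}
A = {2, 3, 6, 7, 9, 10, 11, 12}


Universal set U = {1, 2, 3, 4, 5, 6, 7, 8, 9, 10, 11, 12, 13}
Set A = {2, 3, 6, 7, 9, 10, 11, 12}
A' = U \ A = elements in U but not in A
Checking each element of U:
1 (not in A, include), 2 (in A, exclude), 3 (in A, exclude), 4 (not in A, include), 5 (not in A, include), 6 (in A, exclude), 7 (in A, exclude), 8 (not in A, include), 9 (in A, exclude), 10 (in A, exclude), 11 (in A, exclude), 12 (in A, exclude), 13 (not in A, include)
A' = {1, 4, 5, 8, 13}

{1, 4, 5, 8, 13}


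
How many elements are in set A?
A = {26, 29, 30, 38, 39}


Set A = {26, 29, 30, 38, 39}
Listing elements: 26, 29, 30, 38, 39
Counting: 5 elements
|A| = 5

5


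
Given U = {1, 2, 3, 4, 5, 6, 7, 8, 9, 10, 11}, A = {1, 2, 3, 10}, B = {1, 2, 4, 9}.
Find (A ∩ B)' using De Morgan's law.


U = {1, 2, 3, 4, 5, 6, 7, 8, 9, 10, 11}
A = {1, 2, 3, 10}, B = {1, 2, 4, 9}
A ∩ B = {1, 2}
(A ∩ B)' = U \ (A ∩ B) = {3, 4, 5, 6, 7, 8, 9, 10, 11}
Verification via A' ∪ B': A' = {4, 5, 6, 7, 8, 9, 11}, B' = {3, 5, 6, 7, 8, 10, 11}
A' ∪ B' = {3, 4, 5, 6, 7, 8, 9, 10, 11} ✓

{3, 4, 5, 6, 7, 8, 9, 10, 11}


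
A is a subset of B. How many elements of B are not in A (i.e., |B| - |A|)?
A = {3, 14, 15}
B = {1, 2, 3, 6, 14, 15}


Set A = {3, 14, 15}, |A| = 3
Set B = {1, 2, 3, 6, 14, 15}, |B| = 6
Since A ⊆ B: B \ A = {1, 2, 6}
|B| - |A| = 6 - 3 = 3

3


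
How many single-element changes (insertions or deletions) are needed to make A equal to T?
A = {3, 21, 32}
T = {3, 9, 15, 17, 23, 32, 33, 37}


Set A = {3, 21, 32}
Set T = {3, 9, 15, 17, 23, 32, 33, 37}
Elements to remove from A (in A, not in T): {21} → 1 removals
Elements to add to A (in T, not in A): {9, 15, 17, 23, 33, 37} → 6 additions
Total edits = 1 + 6 = 7

7


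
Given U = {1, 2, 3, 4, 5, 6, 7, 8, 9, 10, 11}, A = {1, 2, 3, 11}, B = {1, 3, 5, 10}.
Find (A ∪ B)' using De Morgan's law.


U = {1, 2, 3, 4, 5, 6, 7, 8, 9, 10, 11}
A = {1, 2, 3, 11}, B = {1, 3, 5, 10}
A ∪ B = {1, 2, 3, 5, 10, 11}
(A ∪ B)' = U \ (A ∪ B) = {4, 6, 7, 8, 9}
Verification via A' ∩ B': A' = {4, 5, 6, 7, 8, 9, 10}, B' = {2, 4, 6, 7, 8, 9, 11}
A' ∩ B' = {4, 6, 7, 8, 9} ✓

{4, 6, 7, 8, 9}


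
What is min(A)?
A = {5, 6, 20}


Set A = {5, 6, 20}
Elements in ascending order: 5, 6, 20
The smallest element is 5.

5


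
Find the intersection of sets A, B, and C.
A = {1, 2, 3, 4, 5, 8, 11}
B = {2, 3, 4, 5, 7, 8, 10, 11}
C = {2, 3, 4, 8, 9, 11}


Set A = {1, 2, 3, 4, 5, 8, 11}
Set B = {2, 3, 4, 5, 7, 8, 10, 11}
Set C = {2, 3, 4, 8, 9, 11}
First, A ∩ B = {2, 3, 4, 5, 8, 11}
Then, (A ∩ B) ∩ C = {2, 3, 4, 8, 11}

{2, 3, 4, 8, 11}


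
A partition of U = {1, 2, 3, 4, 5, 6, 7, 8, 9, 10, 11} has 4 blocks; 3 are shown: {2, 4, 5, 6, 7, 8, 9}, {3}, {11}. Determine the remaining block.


U = {1, 2, 3, 4, 5, 6, 7, 8, 9, 10, 11}
Shown blocks: {2, 4, 5, 6, 7, 8, 9}, {3}, {11}
A partition's blocks are pairwise disjoint and cover U, so the missing block = U \ (union of shown blocks).
Union of shown blocks: {2, 3, 4, 5, 6, 7, 8, 9, 11}
Missing block = U \ (union) = {1, 10}

{1, 10}


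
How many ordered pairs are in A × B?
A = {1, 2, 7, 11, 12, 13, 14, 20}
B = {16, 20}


Set A = {1, 2, 7, 11, 12, 13, 14, 20} has 8 elements.
Set B = {16, 20} has 2 elements.
|A × B| = |A| × |B| = 8 × 2 = 16

16


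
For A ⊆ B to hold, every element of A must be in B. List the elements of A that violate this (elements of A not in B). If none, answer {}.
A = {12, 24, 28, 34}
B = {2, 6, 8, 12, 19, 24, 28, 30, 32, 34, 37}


Set A = {12, 24, 28, 34}
Set B = {2, 6, 8, 12, 19, 24, 28, 30, 32, 34, 37}
Check each element of A against B:
12 ∈ B, 24 ∈ B, 28 ∈ B, 34 ∈ B
Elements of A not in B: {}

{}


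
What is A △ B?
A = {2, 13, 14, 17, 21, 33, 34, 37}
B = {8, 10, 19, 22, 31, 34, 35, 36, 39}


Set A = {2, 13, 14, 17, 21, 33, 34, 37}
Set B = {8, 10, 19, 22, 31, 34, 35, 36, 39}
A △ B = (A \ B) ∪ (B \ A)
Elements in A but not B: {2, 13, 14, 17, 21, 33, 37}
Elements in B but not A: {8, 10, 19, 22, 31, 35, 36, 39}
A △ B = {2, 8, 10, 13, 14, 17, 19, 21, 22, 31, 33, 35, 36, 37, 39}

{2, 8, 10, 13, 14, 17, 19, 21, 22, 31, 33, 35, 36, 37, 39}


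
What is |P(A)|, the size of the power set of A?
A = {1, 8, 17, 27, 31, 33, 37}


Set A = {1, 8, 17, 27, 31, 33, 37}
|A| = 7
The power set P(A) contains all subsets of A.
|P(A)| = 2^|A| = 2^7 = 128

128


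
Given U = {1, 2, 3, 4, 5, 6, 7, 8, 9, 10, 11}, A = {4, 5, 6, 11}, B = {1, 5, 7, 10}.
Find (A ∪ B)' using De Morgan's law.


U = {1, 2, 3, 4, 5, 6, 7, 8, 9, 10, 11}
A = {4, 5, 6, 11}, B = {1, 5, 7, 10}
A ∪ B = {1, 4, 5, 6, 7, 10, 11}
(A ∪ B)' = U \ (A ∪ B) = {2, 3, 8, 9}
Verification via A' ∩ B': A' = {1, 2, 3, 7, 8, 9, 10}, B' = {2, 3, 4, 6, 8, 9, 11}
A' ∩ B' = {2, 3, 8, 9} ✓

{2, 3, 8, 9}


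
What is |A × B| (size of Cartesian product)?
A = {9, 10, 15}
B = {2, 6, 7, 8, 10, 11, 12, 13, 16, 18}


Set A = {9, 10, 15} has 3 elements.
Set B = {2, 6, 7, 8, 10, 11, 12, 13, 16, 18} has 10 elements.
|A × B| = |A| × |B| = 3 × 10 = 30

30


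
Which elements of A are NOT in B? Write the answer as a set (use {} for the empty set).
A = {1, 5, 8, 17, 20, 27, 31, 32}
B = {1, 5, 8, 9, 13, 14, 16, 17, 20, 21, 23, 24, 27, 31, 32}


Set A = {1, 5, 8, 17, 20, 27, 31, 32}
Set B = {1, 5, 8, 9, 13, 14, 16, 17, 20, 21, 23, 24, 27, 31, 32}
Check each element of A against B:
1 ∈ B, 5 ∈ B, 8 ∈ B, 17 ∈ B, 20 ∈ B, 27 ∈ B, 31 ∈ B, 32 ∈ B
Elements of A not in B: {}

{}


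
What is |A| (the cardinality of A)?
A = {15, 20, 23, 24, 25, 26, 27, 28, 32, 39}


Set A = {15, 20, 23, 24, 25, 26, 27, 28, 32, 39}
Listing elements: 15, 20, 23, 24, 25, 26, 27, 28, 32, 39
Counting: 10 elements
|A| = 10

10


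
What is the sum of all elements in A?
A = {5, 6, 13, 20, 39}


Set A = {5, 6, 13, 20, 39}
Sum = 5 + 6 + 13 + 20 + 39 = 83

83


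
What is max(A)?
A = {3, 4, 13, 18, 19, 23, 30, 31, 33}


Set A = {3, 4, 13, 18, 19, 23, 30, 31, 33}
Elements in ascending order: 3, 4, 13, 18, 19, 23, 30, 31, 33
The largest element is 33.

33


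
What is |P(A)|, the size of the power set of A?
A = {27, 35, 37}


Set A = {27, 35, 37}
|A| = 3
The power set P(A) contains all subsets of A.
|P(A)| = 2^|A| = 2^3 = 8

8


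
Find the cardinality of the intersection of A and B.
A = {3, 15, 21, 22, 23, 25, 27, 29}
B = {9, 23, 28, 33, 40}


Set A = {3, 15, 21, 22, 23, 25, 27, 29}
Set B = {9, 23, 28, 33, 40}
A ∩ B = {23}
|A ∩ B| = 1

1


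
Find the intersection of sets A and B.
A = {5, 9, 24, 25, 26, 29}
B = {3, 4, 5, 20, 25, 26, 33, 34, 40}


Set A = {5, 9, 24, 25, 26, 29}
Set B = {3, 4, 5, 20, 25, 26, 33, 34, 40}
A ∩ B includes only elements in both sets.
Check each element of A against B:
5 ✓, 9 ✗, 24 ✗, 25 ✓, 26 ✓, 29 ✗
A ∩ B = {5, 25, 26}

{5, 25, 26}


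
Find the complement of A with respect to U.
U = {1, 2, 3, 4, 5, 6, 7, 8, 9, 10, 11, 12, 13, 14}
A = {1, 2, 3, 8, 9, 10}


Universal set U = {1, 2, 3, 4, 5, 6, 7, 8, 9, 10, 11, 12, 13, 14}
Set A = {1, 2, 3, 8, 9, 10}
A' = U \ A = elements in U but not in A
Checking each element of U:
1 (in A, exclude), 2 (in A, exclude), 3 (in A, exclude), 4 (not in A, include), 5 (not in A, include), 6 (not in A, include), 7 (not in A, include), 8 (in A, exclude), 9 (in A, exclude), 10 (in A, exclude), 11 (not in A, include), 12 (not in A, include), 13 (not in A, include), 14 (not in A, include)
A' = {4, 5, 6, 7, 11, 12, 13, 14}

{4, 5, 6, 7, 11, 12, 13, 14}


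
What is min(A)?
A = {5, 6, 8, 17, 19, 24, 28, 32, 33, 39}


Set A = {5, 6, 8, 17, 19, 24, 28, 32, 33, 39}
Elements in ascending order: 5, 6, 8, 17, 19, 24, 28, 32, 33, 39
The smallest element is 5.

5


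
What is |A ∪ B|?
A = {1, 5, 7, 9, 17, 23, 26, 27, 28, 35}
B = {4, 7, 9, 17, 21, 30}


Set A = {1, 5, 7, 9, 17, 23, 26, 27, 28, 35}, |A| = 10
Set B = {4, 7, 9, 17, 21, 30}, |B| = 6
A ∩ B = {7, 9, 17}, |A ∩ B| = 3
|A ∪ B| = |A| + |B| - |A ∩ B| = 10 + 6 - 3 = 13

13


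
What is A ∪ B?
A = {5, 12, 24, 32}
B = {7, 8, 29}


Set A = {5, 12, 24, 32}
Set B = {7, 8, 29}
A ∪ B includes all elements in either set.
Elements from A: {5, 12, 24, 32}
Elements from B not already included: {7, 8, 29}
A ∪ B = {5, 7, 8, 12, 24, 29, 32}

{5, 7, 8, 12, 24, 29, 32}


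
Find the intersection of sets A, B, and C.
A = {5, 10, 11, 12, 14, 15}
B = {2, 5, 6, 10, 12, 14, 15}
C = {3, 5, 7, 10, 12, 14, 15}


Set A = {5, 10, 11, 12, 14, 15}
Set B = {2, 5, 6, 10, 12, 14, 15}
Set C = {3, 5, 7, 10, 12, 14, 15}
First, A ∩ B = {5, 10, 12, 14, 15}
Then, (A ∩ B) ∩ C = {5, 10, 12, 14, 15}

{5, 10, 12, 14, 15}
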